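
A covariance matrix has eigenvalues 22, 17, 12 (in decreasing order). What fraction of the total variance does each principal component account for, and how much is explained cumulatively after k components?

Step 1 — total variance = trace(Sigma) = Σ λ_i = 22 + 17 + 12 = 51.

Step 2 — fraction explained by component i = λ_i / Σ λ:
  PC1: 22/51 = 0.4314
  PC2: 17/51 = 0.3333
  PC3: 12/51 = 0.2353

Step 3 — cumulative fraction after k components = (λ_1 + ... + λ_k) / Σ λ:
  k = 1: 22/51 = 0.4314
  k = 2: (22 + 17)/51 = 39/51 = 0.7647
  k = 3: (22 + 17 + 12)/51 = 51/51 = 1

Summary (fraction, with percent):

explained: PC1 0.4314 (43.14%), PC2 0.3333 (33.33%), PC3 0.2353 (23.53%);  cumulative: 0.4314, 0.7647, 1


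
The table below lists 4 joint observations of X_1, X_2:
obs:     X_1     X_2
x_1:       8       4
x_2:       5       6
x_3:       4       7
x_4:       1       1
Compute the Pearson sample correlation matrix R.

Step 1 — column means:
  mean(X_1) = (8 + 5 + 4 + 1) / 4 = 18/4 = 4.5
  mean(X_2) = (4 + 6 + 7 + 1) / 4 = 18/4 = 4.5

Step 2 — sample variances and covariances s[i,j] = (1/(n-1)) · Σ_k (x_{k,i} - mean_i) · (x_{k,j} - mean_j), with n-1 = 3:
  s[X_1,X_1] = ((3.5)·(3.5) + (0.5)·(0.5) + (-0.5)·(-0.5) + (-3.5)·(-3.5)) / 3 = 25/3 = 8.3333
  s[X_1,X_2] = ((3.5)·(-0.5) + (0.5)·(1.5) + (-0.5)·(2.5) + (-3.5)·(-3.5)) / 3 = 10/3 = 3.3333
  s[X_2,X_2] = ((-0.5)·(-0.5) + (1.5)·(1.5) + (2.5)·(2.5) + (-3.5)·(-3.5)) / 3 = 21/3 = 7
  Sample standard deviations s_i = √(s[i,i]):
  s(X_1) = √(8.3333) = 2.8868
  s(X_2) = √(7) = 2.6458

Step 3 — r_{ij} = s_{ij} / (s_i · s_j):
  r[X_1,X_1] = 1 (diagonal).
  r[X_1,X_2] = 3.3333 / (2.8868 · 2.6458) = 3.3333 / 7.6376 = 0.4364
  r[X_2,X_2] = 1 (diagonal).

R is symmetric with unit diagonal. Assembling:

R = [[1, 0.4364],
 [0.4364, 1]]


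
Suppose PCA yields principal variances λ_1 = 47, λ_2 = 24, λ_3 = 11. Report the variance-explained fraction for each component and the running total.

Step 1 — total variance = trace(Sigma) = Σ λ_i = 47 + 24 + 11 = 82.

Step 2 — fraction explained by component i = λ_i / Σ λ:
  PC1: 47/82 = 0.5732
  PC2: 24/82 = 0.2927
  PC3: 11/82 = 0.1341

Step 3 — cumulative fraction after k components = (λ_1 + ... + λ_k) / Σ λ:
  k = 1: 47/82 = 0.5732
  k = 2: (47 + 24)/82 = 71/82 = 0.8659
  k = 3: (47 + 24 + 11)/82 = 82/82 = 1

Summary (fraction, with percent):

explained: PC1 0.5732 (57.32%), PC2 0.2927 (29.27%), PC3 0.1341 (13.41%);  cumulative: 0.5732, 0.8659, 1


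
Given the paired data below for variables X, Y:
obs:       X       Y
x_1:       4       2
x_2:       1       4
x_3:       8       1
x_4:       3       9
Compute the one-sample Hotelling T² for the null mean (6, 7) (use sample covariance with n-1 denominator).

Step 1 — sample mean vector:
  mean(X) = (4 + 1 + 8 + 3) / 4 = 16/4 = 4
  mean(Y) = (2 + 4 + 1 + 9) / 4 = 16/4 = 4
  x̄ = (4, 4),  deviation x̄ - mu_0 = (4, 4) - (6, 7) = (-2, -3).

Step 2 — sample covariance matrix, S[i,j] = (1/(n-1)) · Σ_k (x_{k,i} - mean_i) · (x_{k,j} - mean_j), divisor n-1 = 3:
  S[X,X] = ((0)·(0) + (-3)·(-3) + (4)·(4) + (-1)·(-1)) / 3 = 26/3 = 8.6667
  S[X,Y] = ((0)·(-2) + (-3)·(0) + (4)·(-3) + (-1)·(5)) / 3 = -17/3 = -5.6667
  S[Y,Y] = ((-2)·(-2) + (0)·(0) + (-3)·(-3) + (5)·(5)) / 3 = 38/3 = 12.6667
  S = [[8.6667, -5.6667],
 [-5.6667, 12.6667]].

Step 3 — invert S. det(S) = 8.6667·12.6667 - (-5.6667)² = 77.6667.
  S^{-1} = (1/det) · [[d, -b], [-b, a]] = [[0.1631, 0.073],
 [0.073, 0.1116]].

Step 4 — quadratic form (x̄ - mu_0)^T · S^{-1} · (x̄ - mu_0):
  S^{-1} · (x̄ - mu_0) = (-0.5451, -0.4807),
  (x̄ - mu_0)^T · [...] = (-2)·(-0.5451) + (-3)·(-0.4807) = 2.5322.

Step 5 — scale by n: T² = 4 · 2.5322 = 10.1288.

T² ≈ 10.1288


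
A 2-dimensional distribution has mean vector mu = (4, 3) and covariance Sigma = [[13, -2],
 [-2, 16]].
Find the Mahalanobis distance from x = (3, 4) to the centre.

Step 1 — centre the observation: (x - mu) = (-1, 1).

Step 2 — invert Sigma. det(Sigma) = 13·16 - (-2)² = 204.
  Sigma^{-1} = (1/det) · [[d, -b], [-b, a]] = [[0.0784, 0.0098],
 [0.0098, 0.0637]].

Step 3 — form the quadratic (x - mu)^T · Sigma^{-1} · (x - mu):
  Sigma^{-1} · (x - mu) = (-0.0686, 0.0539).
  (x - mu)^T · [Sigma^{-1} · (x - mu)] = (-1)·(-0.0686) + (1)·(0.0539) = 0.1225.

Step 4 — take square root: d = √(0.1225) ≈ 0.3501.

d(x, mu) = √(0.1225) ≈ 0.3501


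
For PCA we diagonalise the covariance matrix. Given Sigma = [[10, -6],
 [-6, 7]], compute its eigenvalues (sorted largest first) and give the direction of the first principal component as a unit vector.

Step 1 — characteristic polynomial of 2×2 Sigma:
  det(Sigma - λI) = λ² - trace · λ + det = 0.
  trace = 10 + 7 = 17, det = 10·7 - (-6)² = 34.
Step 2 — discriminant:
  Δ = trace² - 4·det = 289 - 136 = 153.
Step 3 — eigenvalues:
  λ = (trace ± √Δ)/2 = (17 ± 12.3693)/2,
  λ_1 = 14.6847,  λ_2 = 2.3153.

Step 4 — unit eigenvector for λ_1: solve (Sigma - λ_1 I)v = 0. First row:
  (10 - 14.6847)·v_x + (-6)·v_y = 0, i.e. (-4.6847)·v_x + (-6)·v_y = 0,
  so v ∝ (b, λ_1 - a) = (-6, 4.6847); multiply by -1 so the first entry is positive: u = (6, -4.6847).
  ||u|| = √((6)² + (-4.6847)²) = √(57.946) ≈ 7.6122,
  v_1 = u/||u|| ≈ (0.7882, -0.6154) (||v_1|| = 1).

λ_1 = 14.6847,  λ_2 = 2.3153;  v_1 ≈ (0.7882, -0.6154)


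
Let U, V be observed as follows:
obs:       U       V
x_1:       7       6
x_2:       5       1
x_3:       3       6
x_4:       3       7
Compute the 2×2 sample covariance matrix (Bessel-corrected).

Step 1 — column means:
  mean(U) = (7 + 5 + 3 + 3) / 4 = 18/4 = 4.5
  mean(V) = (6 + 1 + 6 + 7) / 4 = 20/4 = 5

Step 2 — sample covariance S[i,j] = (1/(n-1)) · Σ_k (x_{k,i} - mean_i) · (x_{k,j} - mean_j), with n-1 = 3.
  S[U,U] = ((2.5)·(2.5) + (0.5)·(0.5) + (-1.5)·(-1.5) + (-1.5)·(-1.5)) / 3 = 11/3 = 3.6667
  S[U,V] = ((2.5)·(1) + (0.5)·(-4) + (-1.5)·(1) + (-1.5)·(2)) / 3 = -4/3 = -1.3333
  S[V,V] = ((1)·(1) + (-4)·(-4) + (1)·(1) + (2)·(2)) / 3 = 22/3 = 7.3333

S is symmetric (S[j,i] = S[i,j]). Assembling:

S = [[3.6667, -1.3333],
 [-1.3333, 7.3333]]


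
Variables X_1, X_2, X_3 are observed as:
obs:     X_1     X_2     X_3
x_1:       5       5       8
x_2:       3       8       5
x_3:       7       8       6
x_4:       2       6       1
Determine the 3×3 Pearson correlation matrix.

Step 1 — column means:
  mean(X_1) = (5 + 3 + 7 + 2) / 4 = 17/4 = 4.25
  mean(X_2) = (5 + 8 + 8 + 6) / 4 = 27/4 = 6.75
  mean(X_3) = (8 + 5 + 6 + 1) / 4 = 20/4 = 5

Step 2 — sample variances and covariances s[i,j] = (1/(n-1)) · Σ_k (x_{k,i} - mean_i) · (x_{k,j} - mean_j), with n-1 = 3:
  s[X_1,X_1] = ((0.75)·(0.75) + (-1.25)·(-1.25) + (2.75)·(2.75) + (-2.25)·(-2.25)) / 3 = 14.75/3 = 4.9167
  s[X_1,X_2] = ((0.75)·(-1.75) + (-1.25)·(1.25) + (2.75)·(1.25) + (-2.25)·(-0.75)) / 3 = 2.25/3 = 0.75
  s[X_1,X_3] = ((0.75)·(3) + (-1.25)·(0) + (2.75)·(1) + (-2.25)·(-4)) / 3 = 14/3 = 4.6667
  s[X_2,X_2] = ((-1.75)·(-1.75) + (1.25)·(1.25) + (1.25)·(1.25) + (-0.75)·(-0.75)) / 3 = 6.75/3 = 2.25
  s[X_2,X_3] = ((-1.75)·(3) + (1.25)·(0) + (1.25)·(1) + (-0.75)·(-4)) / 3 = -1/3 = -0.3333
  s[X_3,X_3] = ((3)·(3) + (0)·(0) + (1)·(1) + (-4)·(-4)) / 3 = 26/3 = 8.6667
  Sample standard deviations s_i = √(s[i,i]):
  s(X_1) = √(4.9167) = 2.2174
  s(X_2) = √(2.25) = 1.5
  s(X_3) = √(8.6667) = 2.9439

Step 3 — r_{ij} = s_{ij} / (s_i · s_j):
  r[X_1,X_1] = 1 (diagonal).
  r[X_1,X_2] = 0.75 / (2.2174 · 1.5) = 0.75 / 3.326 = 0.2255
  r[X_1,X_3] = 4.6667 / (2.2174 · 2.9439) = 4.6667 / 6.5277 = 0.7149
  r[X_2,X_2] = 1 (diagonal).
  r[X_2,X_3] = -0.3333 / (1.5 · 2.9439) = -0.3333 / 4.4159 = -0.0755
  r[X_3,X_3] = 1 (diagonal).

R is symmetric with unit diagonal. Assembling:

R = [[1, 0.2255, 0.7149],
 [0.2255, 1, -0.0755],
 [0.7149, -0.0755, 1]]


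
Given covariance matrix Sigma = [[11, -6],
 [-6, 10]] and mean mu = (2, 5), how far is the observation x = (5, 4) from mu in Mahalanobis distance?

Step 1 — centre the observation: (x - mu) = (3, -1).

Step 2 — invert Sigma. det(Sigma) = 11·10 - (-6)² = 74.
  Sigma^{-1} = (1/det) · [[d, -b], [-b, a]] = [[0.1351, 0.0811],
 [0.0811, 0.1486]].

Step 3 — form the quadratic (x - mu)^T · Sigma^{-1} · (x - mu):
  Sigma^{-1} · (x - mu) = (0.3243, 0.0946).
  (x - mu)^T · [Sigma^{-1} · (x - mu)] = (3)·(0.3243) + (-1)·(0.0946) = 0.8784.

Step 4 — take square root: d = √(0.8784) ≈ 0.9372.

d(x, mu) = √(0.8784) ≈ 0.9372


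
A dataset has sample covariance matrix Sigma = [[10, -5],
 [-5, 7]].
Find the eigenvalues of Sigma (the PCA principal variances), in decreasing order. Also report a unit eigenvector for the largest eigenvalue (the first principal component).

Step 1 — characteristic polynomial of 2×2 Sigma:
  det(Sigma - λI) = λ² - trace · λ + det = 0.
  trace = 10 + 7 = 17, det = 10·7 - (-5)² = 45.
Step 2 — discriminant:
  Δ = trace² - 4·det = 289 - 180 = 109.
Step 3 — eigenvalues:
  λ = (trace ± √Δ)/2 = (17 ± 10.4403)/2,
  λ_1 = 13.7202,  λ_2 = 3.2798.

Step 4 — unit eigenvector for λ_1: solve (Sigma - λ_1 I)v = 0. First row:
  (10 - 13.7202)·v_x + (-5)·v_y = 0, i.e. (-3.7202)·v_x + (-5)·v_y = 0,
  so v ∝ (b, λ_1 - a) = (-5, 3.7202); multiply by -1 so the first entry is positive: u = (5, -3.7202).
  ||u|| = √((5)² + (-3.7202)²) = √(38.8395) ≈ 6.2321,
  v_1 = u/||u|| ≈ (0.8023, -0.5969) (||v_1|| = 1).

λ_1 = 13.7202,  λ_2 = 3.2798;  v_1 ≈ (0.8023, -0.5969)


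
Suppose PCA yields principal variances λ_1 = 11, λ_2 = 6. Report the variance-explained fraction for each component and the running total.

Step 1 — total variance = trace(Sigma) = Σ λ_i = 11 + 6 = 17.

Step 2 — fraction explained by component i = λ_i / Σ λ:
  PC1: 11/17 = 0.6471
  PC2: 6/17 = 0.3529

Step 3 — cumulative fraction after k components = (λ_1 + ... + λ_k) / Σ λ:
  k = 1: 11/17 = 0.6471
  k = 2: (11 + 6)/17 = 17/17 = 1

Summary (fraction, with percent):

explained: PC1 0.6471 (64.71%), PC2 0.3529 (35.29%);  cumulative: 0.6471, 1


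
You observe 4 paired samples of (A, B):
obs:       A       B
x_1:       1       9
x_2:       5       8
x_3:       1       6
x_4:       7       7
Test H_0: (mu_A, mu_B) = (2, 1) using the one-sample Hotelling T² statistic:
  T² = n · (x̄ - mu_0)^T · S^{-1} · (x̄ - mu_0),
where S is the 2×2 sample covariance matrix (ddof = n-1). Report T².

Step 1 — sample mean vector:
  mean(A) = (1 + 5 + 1 + 7) / 4 = 14/4 = 3.5
  mean(B) = (9 + 8 + 6 + 7) / 4 = 30/4 = 7.5
  x̄ = (3.5, 7.5),  deviation x̄ - mu_0 = (3.5, 7.5) - (2, 1) = (1.5, 6.5).

Step 2 — sample covariance matrix, S[i,j] = (1/(n-1)) · Σ_k (x_{k,i} - mean_i) · (x_{k,j} - mean_j), divisor n-1 = 3:
  S[A,A] = ((-2.5)·(-2.5) + (1.5)·(1.5) + (-2.5)·(-2.5) + (3.5)·(3.5)) / 3 = 27/3 = 9
  S[A,B] = ((-2.5)·(1.5) + (1.5)·(0.5) + (-2.5)·(-1.5) + (3.5)·(-0.5)) / 3 = -1/3 = -0.3333
  S[B,B] = ((1.5)·(1.5) + (0.5)·(0.5) + (-1.5)·(-1.5) + (-0.5)·(-0.5)) / 3 = 5/3 = 1.6667
  S = [[9, -0.3333],
 [-0.3333, 1.6667]].

Step 3 — invert S. det(S) = 9·1.6667 - (-0.3333)² = 14.8889.
  S^{-1} = (1/det) · [[d, -b], [-b, a]] = [[0.1119, 0.0224],
 [0.0224, 0.6045]].

Step 4 — quadratic form (x̄ - mu_0)^T · S^{-1} · (x̄ - mu_0):
  S^{-1} · (x̄ - mu_0) = (0.3134, 3.9627),
  (x̄ - mu_0)^T · [...] = (1.5)·(0.3134) + (6.5)·(3.9627) = 26.2276.

Step 5 — scale by n: T² = 4 · 26.2276 = 104.9104.

T² ≈ 104.9104


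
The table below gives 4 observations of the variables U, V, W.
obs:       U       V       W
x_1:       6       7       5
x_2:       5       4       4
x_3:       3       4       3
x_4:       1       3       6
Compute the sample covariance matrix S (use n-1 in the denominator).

Step 1 — column means:
  mean(U) = (6 + 5 + 3 + 1) / 4 = 15/4 = 3.75
  mean(V) = (7 + 4 + 4 + 3) / 4 = 18/4 = 4.5
  mean(W) = (5 + 4 + 3 + 6) / 4 = 18/4 = 4.5

Step 2 — sample covariance S[i,j] = (1/(n-1)) · Σ_k (x_{k,i} - mean_i) · (x_{k,j} - mean_j), with n-1 = 3.
  S[U,U] = ((2.25)·(2.25) + (1.25)·(1.25) + (-0.75)·(-0.75) + (-2.75)·(-2.75)) / 3 = 14.75/3 = 4.9167
  S[U,V] = ((2.25)·(2.5) + (1.25)·(-0.5) + (-0.75)·(-0.5) + (-2.75)·(-1.5)) / 3 = 9.5/3 = 3.1667
  S[U,W] = ((2.25)·(0.5) + (1.25)·(-0.5) + (-0.75)·(-1.5) + (-2.75)·(1.5)) / 3 = -2.5/3 = -0.8333
  S[V,V] = ((2.5)·(2.5) + (-0.5)·(-0.5) + (-0.5)·(-0.5) + (-1.5)·(-1.5)) / 3 = 9/3 = 3
  S[V,W] = ((2.5)·(0.5) + (-0.5)·(-0.5) + (-0.5)·(-1.5) + (-1.5)·(1.5)) / 3 = 0/3 = 0
  S[W,W] = ((0.5)·(0.5) + (-0.5)·(-0.5) + (-1.5)·(-1.5) + (1.5)·(1.5)) / 3 = 5/3 = 1.6667

S is symmetric (S[j,i] = S[i,j]). Assembling:

S = [[4.9167, 3.1667, -0.8333],
 [3.1667, 3, 0],
 [-0.8333, 0, 1.6667]]


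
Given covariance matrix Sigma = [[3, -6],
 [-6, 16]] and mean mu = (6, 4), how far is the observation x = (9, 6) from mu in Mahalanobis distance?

Step 1 — centre the observation: (x - mu) = (3, 2).

Step 2 — invert Sigma. det(Sigma) = 3·16 - (-6)² = 12.
  Sigma^{-1} = (1/det) · [[d, -b], [-b, a]] = [[1.3333, 0.5],
 [0.5, 0.25]].

Step 3 — form the quadratic (x - mu)^T · Sigma^{-1} · (x - mu):
  Sigma^{-1} · (x - mu) = (5, 2).
  (x - mu)^T · [Sigma^{-1} · (x - mu)] = (3)·(5) + (2)·(2) = 19.

Step 4 — take square root: d = √(19) ≈ 4.3589.

d(x, mu) = √(19) ≈ 4.3589


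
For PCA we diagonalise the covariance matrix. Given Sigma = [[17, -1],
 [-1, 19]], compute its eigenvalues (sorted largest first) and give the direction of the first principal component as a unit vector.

Step 1 — characteristic polynomial of 2×2 Sigma:
  det(Sigma - λI) = λ² - trace · λ + det = 0.
  trace = 17 + 19 = 36, det = 17·19 - (-1)² = 322.
Step 2 — discriminant:
  Δ = trace² - 4·det = 1296 - 1288 = 8.
Step 3 — eigenvalues:
  λ = (trace ± √Δ)/2 = (36 ± 2.8284)/2,
  λ_1 = 19.4142,  λ_2 = 16.5858.

Step 4 — unit eigenvector for λ_1: solve (Sigma - λ_1 I)v = 0. First row:
  (17 - 19.4142)·v_x + (-1)·v_y = 0, i.e. (-2.4142)·v_x + (-1)·v_y = 0,
  so v ∝ (b, λ_1 - a) = (-1, 2.4142); multiply by -1 so the first entry is positive: u = (1, -2.4142).
  ||u|| = √((1)² + (-2.4142)²) = √(6.8284) ≈ 2.6131,
  v_1 = u/||u|| ≈ (0.3827, -0.9239) (||v_1|| = 1).

λ_1 = 19.4142,  λ_2 = 16.5858;  v_1 ≈ (0.3827, -0.9239)


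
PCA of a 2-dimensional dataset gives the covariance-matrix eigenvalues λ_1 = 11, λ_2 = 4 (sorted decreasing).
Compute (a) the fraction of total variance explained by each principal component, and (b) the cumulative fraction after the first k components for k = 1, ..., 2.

Step 1 — total variance = trace(Sigma) = Σ λ_i = 11 + 4 = 15.

Step 2 — fraction explained by component i = λ_i / Σ λ:
  PC1: 11/15 = 0.7333
  PC2: 4/15 = 0.2667

Step 3 — cumulative fraction after k components = (λ_1 + ... + λ_k) / Σ λ:
  k = 1: 11/15 = 0.7333
  k = 2: (11 + 4)/15 = 15/15 = 1

Summary (fraction, with percent):

explained: PC1 0.7333 (73.33%), PC2 0.2667 (26.67%);  cumulative: 0.7333, 1


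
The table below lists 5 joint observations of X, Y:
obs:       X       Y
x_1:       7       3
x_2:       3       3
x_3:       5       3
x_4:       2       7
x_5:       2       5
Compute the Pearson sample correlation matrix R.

Step 1 — column means:
  mean(X) = (7 + 3 + 5 + 2 + 2) / 5 = 19/5 = 3.8
  mean(Y) = (3 + 3 + 3 + 7 + 5) / 5 = 21/5 = 4.2

Step 2 — sample variances and covariances s[i,j] = (1/(n-1)) · Σ_k (x_{k,i} - mean_i) · (x_{k,j} - mean_j), with n-1 = 4:
  s[X,X] = ((3.2)·(3.2) + (-0.8)·(-0.8) + (1.2)·(1.2) + (-1.8)·(-1.8) + (-1.8)·(-1.8)) / 4 = 18.8/4 = 4.7
  s[X,Y] = ((3.2)·(-1.2) + (-0.8)·(-1.2) + (1.2)·(-1.2) + (-1.8)·(2.8) + (-1.8)·(0.8)) / 4 = -10.8/4 = -2.7
  s[Y,Y] = ((-1.2)·(-1.2) + (-1.2)·(-1.2) + (-1.2)·(-1.2) + (2.8)·(2.8) + (0.8)·(0.8)) / 4 = 12.8/4 = 3.2
  Sample standard deviations s_i = √(s[i,i]):
  s(X) = √(4.7) = 2.1679
  s(Y) = √(3.2) = 1.7889

Step 3 — r_{ij} = s_{ij} / (s_i · s_j):
  r[X,X] = 1 (diagonal).
  r[X,Y] = -2.7 / (2.1679 · 1.7889) = -2.7 / 3.8781 = -0.6962
  r[Y,Y] = 1 (diagonal).

R is symmetric with unit diagonal. Assembling:

R = [[1, -0.6962],
 [-0.6962, 1]]


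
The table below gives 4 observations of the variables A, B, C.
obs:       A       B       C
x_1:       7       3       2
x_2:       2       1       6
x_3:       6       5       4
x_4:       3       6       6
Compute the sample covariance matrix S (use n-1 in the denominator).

Step 1 — column means:
  mean(A) = (7 + 2 + 6 + 3) / 4 = 18/4 = 4.5
  mean(B) = (3 + 1 + 5 + 6) / 4 = 15/4 = 3.75
  mean(C) = (2 + 6 + 4 + 6) / 4 = 18/4 = 4.5

Step 2 — sample covariance S[i,j] = (1/(n-1)) · Σ_k (x_{k,i} - mean_i) · (x_{k,j} - mean_j), with n-1 = 3.
  S[A,A] = ((2.5)·(2.5) + (-2.5)·(-2.5) + (1.5)·(1.5) + (-1.5)·(-1.5)) / 3 = 17/3 = 5.6667
  S[A,B] = ((2.5)·(-0.75) + (-2.5)·(-2.75) + (1.5)·(1.25) + (-1.5)·(2.25)) / 3 = 3.5/3 = 1.1667
  S[A,C] = ((2.5)·(-2.5) + (-2.5)·(1.5) + (1.5)·(-0.5) + (-1.5)·(1.5)) / 3 = -13/3 = -4.3333
  S[B,B] = ((-0.75)·(-0.75) + (-2.75)·(-2.75) + (1.25)·(1.25) + (2.25)·(2.25)) / 3 = 14.75/3 = 4.9167
  S[B,C] = ((-0.75)·(-2.5) + (-2.75)·(1.5) + (1.25)·(-0.5) + (2.25)·(1.5)) / 3 = 0.5/3 = 0.1667
  S[C,C] = ((-2.5)·(-2.5) + (1.5)·(1.5) + (-0.5)·(-0.5) + (1.5)·(1.5)) / 3 = 11/3 = 3.6667

S is symmetric (S[j,i] = S[i,j]). Assembling:

S = [[5.6667, 1.1667, -4.3333],
 [1.1667, 4.9167, 0.1667],
 [-4.3333, 0.1667, 3.6667]]


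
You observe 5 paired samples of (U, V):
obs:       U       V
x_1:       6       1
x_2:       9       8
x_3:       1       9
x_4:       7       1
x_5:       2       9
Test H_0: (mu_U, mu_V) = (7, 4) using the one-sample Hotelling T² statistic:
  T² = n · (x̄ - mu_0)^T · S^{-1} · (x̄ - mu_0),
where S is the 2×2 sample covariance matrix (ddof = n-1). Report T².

Step 1 — sample mean vector:
  mean(U) = (6 + 9 + 1 + 7 + 2) / 5 = 25/5 = 5
  mean(V) = (1 + 8 + 9 + 1 + 9) / 5 = 28/5 = 5.6
  x̄ = (5, 5.6),  deviation x̄ - mu_0 = (5, 5.6) - (7, 4) = (-2, 1.6).

Step 2 — sample covariance matrix, S[i,j] = (1/(n-1)) · Σ_k (x_{k,i} - mean_i) · (x_{k,j} - mean_j), divisor n-1 = 4:
  S[U,U] = ((1)·(1) + (4)·(4) + (-4)·(-4) + (2)·(2) + (-3)·(-3)) / 4 = 46/4 = 11.5
  S[U,V] = ((1)·(-4.6) + (4)·(2.4) + (-4)·(3.4) + (2)·(-4.6) + (-3)·(3.4)) / 4 = -28/4 = -7
  S[V,V] = ((-4.6)·(-4.6) + (2.4)·(2.4) + (3.4)·(3.4) + (-4.6)·(-4.6) + (3.4)·(3.4)) / 4 = 71.2/4 = 17.8
  S = [[11.5, -7],
 [-7, 17.8]].

Step 3 — invert S. det(S) = 11.5·17.8 - (-7)² = 155.7.
  S^{-1} = (1/det) · [[d, -b], [-b, a]] = [[0.1143, 0.045],
 [0.045, 0.0739]].

Step 4 — quadratic form (x̄ - mu_0)^T · S^{-1} · (x̄ - mu_0):
  S^{-1} · (x̄ - mu_0) = (-0.1567, 0.0283),
  (x̄ - mu_0)^T · [...] = (-2)·(-0.1567) + (1.6)·(0.0283) = 0.3586.

Step 5 — scale by n: T² = 5 · 0.3586 = 1.7932.

T² ≈ 1.7932


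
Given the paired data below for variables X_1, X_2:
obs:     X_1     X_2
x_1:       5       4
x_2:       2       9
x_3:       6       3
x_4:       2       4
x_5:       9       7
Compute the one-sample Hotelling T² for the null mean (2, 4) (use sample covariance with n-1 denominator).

Step 1 — sample mean vector:
  mean(X_1) = (5 + 2 + 6 + 2 + 9) / 5 = 24/5 = 4.8
  mean(X_2) = (4 + 9 + 3 + 4 + 7) / 5 = 27/5 = 5.4
  x̄ = (4.8, 5.4),  deviation x̄ - mu_0 = (4.8, 5.4) - (2, 4) = (2.8, 1.4).

Step 2 — sample covariance matrix, S[i,j] = (1/(n-1)) · Σ_k (x_{k,i} - mean_i) · (x_{k,j} - mean_j), divisor n-1 = 4:
  S[X_1,X_1] = ((0.2)·(0.2) + (-2.8)·(-2.8) + (1.2)·(1.2) + (-2.8)·(-2.8) + (4.2)·(4.2)) / 4 = 34.8/4 = 8.7
  S[X_1,X_2] = ((0.2)·(-1.4) + (-2.8)·(3.6) + (1.2)·(-2.4) + (-2.8)·(-1.4) + (4.2)·(1.6)) / 4 = -2.6/4 = -0.65
  S[X_2,X_2] = ((-1.4)·(-1.4) + (3.6)·(3.6) + (-2.4)·(-2.4) + (-1.4)·(-1.4) + (1.6)·(1.6)) / 4 = 25.2/4 = 6.3
  S = [[8.7, -0.65],
 [-0.65, 6.3]].

Step 3 — invert S. det(S) = 8.7·6.3 - (-0.65)² = 54.3875.
  S^{-1} = (1/det) · [[d, -b], [-b, a]] = [[0.1158, 0.012],
 [0.012, 0.16]].

Step 4 — quadratic form (x̄ - mu_0)^T · S^{-1} · (x̄ - mu_0):
  S^{-1} · (x̄ - mu_0) = (0.3411, 0.2574),
  (x̄ - mu_0)^T · [...] = (2.8)·(0.3411) + (1.4)·(0.2574) = 1.3154.

Step 5 — scale by n: T² = 5 · 1.3154 = 6.5769.

T² ≈ 6.5769


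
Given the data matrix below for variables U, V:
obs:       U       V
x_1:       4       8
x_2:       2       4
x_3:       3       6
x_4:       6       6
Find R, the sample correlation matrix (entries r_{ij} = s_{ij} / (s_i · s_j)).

Step 1 — column means:
  mean(U) = (4 + 2 + 3 + 6) / 4 = 15/4 = 3.75
  mean(V) = (8 + 4 + 6 + 6) / 4 = 24/4 = 6

Step 2 — sample variances and covariances s[i,j] = (1/(n-1)) · Σ_k (x_{k,i} - mean_i) · (x_{k,j} - mean_j), with n-1 = 3:
  s[U,U] = ((0.25)·(0.25) + (-1.75)·(-1.75) + (-0.75)·(-0.75) + (2.25)·(2.25)) / 3 = 8.75/3 = 2.9167
  s[U,V] = ((0.25)·(2) + (-1.75)·(-2) + (-0.75)·(0) + (2.25)·(0)) / 3 = 4/3 = 1.3333
  s[V,V] = ((2)·(2) + (-2)·(-2) + (0)·(0) + (0)·(0)) / 3 = 8/3 = 2.6667
  Sample standard deviations s_i = √(s[i,i]):
  s(U) = √(2.9167) = 1.7078
  s(V) = √(2.6667) = 1.633

Step 3 — r_{ij} = s_{ij} / (s_i · s_j):
  r[U,U] = 1 (diagonal).
  r[U,V] = 1.3333 / (1.7078 · 1.633) = 1.3333 / 2.7889 = 0.4781
  r[V,V] = 1 (diagonal).

R is symmetric with unit diagonal. Assembling:

R = [[1, 0.4781],
 [0.4781, 1]]


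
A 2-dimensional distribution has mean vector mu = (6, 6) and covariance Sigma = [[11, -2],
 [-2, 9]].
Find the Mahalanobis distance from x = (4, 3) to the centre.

Step 1 — centre the observation: (x - mu) = (-2, -3).

Step 2 — invert Sigma. det(Sigma) = 11·9 - (-2)² = 95.
  Sigma^{-1} = (1/det) · [[d, -b], [-b, a]] = [[0.0947, 0.0211],
 [0.0211, 0.1158]].

Step 3 — form the quadratic (x - mu)^T · Sigma^{-1} · (x - mu):
  Sigma^{-1} · (x - mu) = (-0.2526, -0.3895).
  (x - mu)^T · [Sigma^{-1} · (x - mu)] = (-2)·(-0.2526) + (-3)·(-0.3895) = 1.6737.

Step 4 — take square root: d = √(1.6737) ≈ 1.2937.

d(x, mu) = √(1.6737) ≈ 1.2937


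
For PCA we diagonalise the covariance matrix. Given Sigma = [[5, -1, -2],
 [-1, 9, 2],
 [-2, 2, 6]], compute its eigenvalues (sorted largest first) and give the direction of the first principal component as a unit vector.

Step 1 — characteristic polynomial p(λ) = det(λI - Sigma) = λ³ - tr·λ² + c_1·λ - det, where tr = trace, c_1 = sum of the principal 2×2 minors, det = det(Sigma):
  tr = 5 + 9 + 6 = 20,
  c_1 = (5·9 - (-1)²) + (5·6 - (-2)²) + (9·6 - (2)²) = 44 + 26 + 50 = 120,
  det = 5·(9·6 - (2)²) - (-1)·((-1)·6 - (2)·(-2)) + (-2)·((-1)·(2) - 9·(-2)) = 5·(50) - (-1)·(-2) + (-2)·(16) = 216.
  So p(λ) = λ³ - 20λ² + 120λ - 216.
Step 2 — look for an integer root (rational root theorem: any rational root is an integer divisor of 216). Testing λ = 6:
  p(6) = 216 - 720 + 720 - 216 = 0  ✓
  Dividing out (λ - 6): p(λ) = (λ - 6)(λ² - 14λ + 36).
Step 3 — remaining eigenvalues from the quadratic λ² - 14λ + 36 = 0:
  Δ = 14² - 4·36 = 196 - 144 = 52,  λ = (14 ± √52)/2 = (14 ± 7.2111)/2 ≈ 10.6056 or 3.3944.
  Sorted: λ_1 = 10.6056,  λ_2 = 6,  λ_3 = 3.3944  (check: sum = 20 = tr ✓).

Step 4 — unit eigenvector for λ_1 ≈ 10.6056: v spans the null space of (Sigma - λ_1 I), whose rows are
  r_1 = (-5.6056, -1, -2),  r_2 = (-1, -1.6056, 2),  r_3 = (-2, 2, -4.6056).
  v is orthogonal to every row, so take v ∝ r_1 × r_2 = ((-1)·(2) - (-2)·(-1.6056), (-2)·(-1) - (-5.6056)·(2), (-5.6056)·(-1.6056) - (-1)·(-1)) ≈ (-5.2111, 13.2111, 8).
  Rescale (multiply by -1 so the first nonzero entry is positive): u = (5.2111, -13.2111, -8).
  ||u|| = √((5.2111)² + (-13.2111)² + (-8)²) = √(265.6888) ≈ 16.3,  v_1 = u/||u|| ≈ (0.3197, -0.8105, -0.4908) (||v_1|| = 1).

λ_1 = 10.6056,  λ_2 = 6,  λ_3 = 3.3944;  v_1 ≈ (0.3197, -0.8105, -0.4908)


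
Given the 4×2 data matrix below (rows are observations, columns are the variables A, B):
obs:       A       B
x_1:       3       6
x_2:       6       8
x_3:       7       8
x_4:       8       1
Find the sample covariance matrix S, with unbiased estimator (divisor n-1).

Step 1 — column means:
  mean(A) = (3 + 6 + 7 + 8) / 4 = 24/4 = 6
  mean(B) = (6 + 8 + 8 + 1) / 4 = 23/4 = 5.75

Step 2 — sample covariance S[i,j] = (1/(n-1)) · Σ_k (x_{k,i} - mean_i) · (x_{k,j} - mean_j), with n-1 = 3.
  S[A,A] = ((-3)·(-3) + (0)·(0) + (1)·(1) + (2)·(2)) / 3 = 14/3 = 4.6667
  S[A,B] = ((-3)·(0.25) + (0)·(2.25) + (1)·(2.25) + (2)·(-4.75)) / 3 = -8/3 = -2.6667
  S[B,B] = ((0.25)·(0.25) + (2.25)·(2.25) + (2.25)·(2.25) + (-4.75)·(-4.75)) / 3 = 32.75/3 = 10.9167

S is symmetric (S[j,i] = S[i,j]). Assembling:

S = [[4.6667, -2.6667],
 [-2.6667, 10.9167]]


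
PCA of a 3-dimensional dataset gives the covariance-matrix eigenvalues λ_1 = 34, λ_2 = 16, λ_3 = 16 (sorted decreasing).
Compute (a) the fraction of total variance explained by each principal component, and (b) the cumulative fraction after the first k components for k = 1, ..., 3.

Step 1 — total variance = trace(Sigma) = Σ λ_i = 34 + 16 + 16 = 66.

Step 2 — fraction explained by component i = λ_i / Σ λ:
  PC1: 34/66 = 0.5152
  PC2: 16/66 = 0.2424
  PC3: 16/66 = 0.2424

Step 3 — cumulative fraction after k components = (λ_1 + ... + λ_k) / Σ λ:
  k = 1: 34/66 = 0.5152
  k = 2: (34 + 16)/66 = 50/66 = 0.7576
  k = 3: (34 + 16 + 16)/66 = 66/66 = 1

Summary (fraction, with percent):

explained: PC1 0.5152 (51.52%), PC2 0.2424 (24.24%), PC3 0.2424 (24.24%);  cumulative: 0.5152, 0.7576, 1


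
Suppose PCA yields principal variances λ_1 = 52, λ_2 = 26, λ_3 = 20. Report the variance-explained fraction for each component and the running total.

Step 1 — total variance = trace(Sigma) = Σ λ_i = 52 + 26 + 20 = 98.

Step 2 — fraction explained by component i = λ_i / Σ λ:
  PC1: 52/98 = 0.5306
  PC2: 26/98 = 0.2653
  PC3: 20/98 = 0.2041

Step 3 — cumulative fraction after k components = (λ_1 + ... + λ_k) / Σ λ:
  k = 1: 52/98 = 0.5306
  k = 2: (52 + 26)/98 = 78/98 = 0.7959
  k = 3: (52 + 26 + 20)/98 = 98/98 = 1

Summary (fraction, with percent):

explained: PC1 0.5306 (53.06%), PC2 0.2653 (26.53%), PC3 0.2041 (20.41%);  cumulative: 0.5306, 0.7959, 1


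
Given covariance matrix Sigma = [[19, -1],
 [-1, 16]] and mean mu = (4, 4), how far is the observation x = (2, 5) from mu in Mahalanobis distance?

Step 1 — centre the observation: (x - mu) = (-2, 1).

Step 2 — invert Sigma. det(Sigma) = 19·16 - (-1)² = 303.
  Sigma^{-1} = (1/det) · [[d, -b], [-b, a]] = [[0.0528, 0.0033],
 [0.0033, 0.0627]].

Step 3 — form the quadratic (x - mu)^T · Sigma^{-1} · (x - mu):
  Sigma^{-1} · (x - mu) = (-0.1023, 0.0561).
  (x - mu)^T · [Sigma^{-1} · (x - mu)] = (-2)·(-0.1023) + (1)·(0.0561) = 0.2607.

Step 4 — take square root: d = √(0.2607) ≈ 0.5106.

d(x, mu) = √(0.2607) ≈ 0.5106


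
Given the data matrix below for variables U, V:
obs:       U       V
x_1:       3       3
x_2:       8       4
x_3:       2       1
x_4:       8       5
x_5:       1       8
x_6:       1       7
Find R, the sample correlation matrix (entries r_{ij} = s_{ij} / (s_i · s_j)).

Step 1 — column means:
  mean(U) = (3 + 8 + 2 + 8 + 1 + 1) / 6 = 23/6 = 3.8333
  mean(V) = (3 + 4 + 1 + 5 + 8 + 7) / 6 = 28/6 = 4.6667

Step 2 — sample variances and covariances s[i,j] = (1/(n-1)) · Σ_k (x_{k,i} - mean_i) · (x_{k,j} - mean_j), with n-1 = 5:
  s[U,U] = ((-0.8333)·(-0.8333) + (4.1667)·(4.1667) + (-1.8333)·(-1.8333) + (4.1667)·(4.1667) + (-2.8333)·(-2.8333) + (-2.8333)·(-2.8333)) / 5 = 54.8333/5 = 10.9667
  s[U,V] = ((-0.8333)·(-1.6667) + (4.1667)·(-0.6667) + (-1.8333)·(-3.6667) + (4.1667)·(0.3333) + (-2.8333)·(3.3333) + (-2.8333)·(2.3333)) / 5 = -9.3333/5 = -1.8667
  s[V,V] = ((-1.6667)·(-1.6667) + (-0.6667)·(-0.6667) + (-3.6667)·(-3.6667) + (0.3333)·(0.3333) + (3.3333)·(3.3333) + (2.3333)·(2.3333)) / 5 = 33.3333/5 = 6.6667
  Sample standard deviations s_i = √(s[i,i]):
  s(U) = √(10.9667) = 3.3116
  s(V) = √(6.6667) = 2.582

Step 3 — r_{ij} = s_{ij} / (s_i · s_j):
  r[U,U] = 1 (diagonal).
  r[U,V] = -1.8667 / (3.3116 · 2.582) = -1.8667 / 8.5505 = -0.2183
  r[V,V] = 1 (diagonal).

R is symmetric with unit diagonal. Assembling:

R = [[1, -0.2183],
 [-0.2183, 1]]


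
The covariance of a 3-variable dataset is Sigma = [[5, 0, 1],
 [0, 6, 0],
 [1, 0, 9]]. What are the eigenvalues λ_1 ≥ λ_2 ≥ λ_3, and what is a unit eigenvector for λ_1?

Step 1 — characteristic polynomial p(λ) = det(λI - Sigma) = λ³ - tr·λ² + c_1·λ - det, where tr = trace, c_1 = sum of the principal 2×2 minors, det = det(Sigma):
  tr = 5 + 6 + 9 = 20,
  c_1 = (5·6 - (0)²) + (5·9 - (1)²) + (6·9 - (0)²) = 30 + 44 + 54 = 128,
  det = 5·(6·9 - (0)²) - (0)·((0)·9 - (0)·(1)) + (1)·((0)·(0) - 6·(1)) = 5·(54) - (0)·(0) + (1)·(-6) = 264.
  So p(λ) = λ³ - 20λ² + 128λ - 264.
Step 2 — look for an integer root (rational root theorem: any rational root is an integer divisor of 264). Testing λ = 6:
  p(6) = 216 - 720 + 768 - 264 = 0  ✓
  Dividing out (λ - 6): p(λ) = (λ - 6)(λ² - 14λ + 44).
Step 3 — remaining eigenvalues from the quadratic λ² - 14λ + 44 = 0:
  Δ = 14² - 4·44 = 196 - 176 = 20,  λ = (14 ± √20)/2 = (14 ± 4.4721)/2 ≈ 9.2361 or 4.7639.
  Sorted: λ_1 = 9.2361,  λ_2 = 6,  λ_3 = 4.7639  (check: sum = 20 = tr ✓).

Step 4 — unit eigenvector for λ_1 ≈ 9.2361: v spans the null space of (Sigma - λ_1 I), whose rows are
  r_1 = (-4.2361, 0, 1),  r_2 = (0, -3.2361, 0),  r_3 = (1, 0, -0.2361).
  v is orthogonal to every row, so take v ∝ r_1 × r_2 = ((0)·(0) - (1)·(-3.2361), (1)·(0) - (-4.2361)·(0), (-4.2361)·(-3.2361) - (0)·(0)) ≈ (3.2361, 0, 13.7082).
  Let u = (3.2361, 0, 13.7082).
  ||u|| = √((3.2361)² + (0)² + (13.7082)²) = √(198.387) ≈ 14.085,  v_1 = u/||u|| ≈ (0.2298, 0, 0.9732) (||v_1|| = 1).

λ_1 = 9.2361,  λ_2 = 6,  λ_3 = 4.7639;  v_1 ≈ (0.2298, 0, 0.9732)


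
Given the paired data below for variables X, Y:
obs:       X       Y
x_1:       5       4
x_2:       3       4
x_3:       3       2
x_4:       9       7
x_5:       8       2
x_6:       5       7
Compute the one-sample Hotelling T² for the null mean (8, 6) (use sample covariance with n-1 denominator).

Step 1 — sample mean vector:
  mean(X) = (5 + 3 + 3 + 9 + 8 + 5) / 6 = 33/6 = 5.5
  mean(Y) = (4 + 4 + 2 + 7 + 2 + 7) / 6 = 26/6 = 4.3333
  x̄ = (5.5, 4.3333),  deviation x̄ - mu_0 = (5.5, 4.3333) - (8, 6) = (-2.5, -1.6667).

Step 2 — sample covariance matrix, S[i,j] = (1/(n-1)) · Σ_k (x_{k,i} - mean_i) · (x_{k,j} - mean_j), divisor n-1 = 5:
  S[X,X] = ((-0.5)·(-0.5) + (-2.5)·(-2.5) + (-2.5)·(-2.5) + (3.5)·(3.5) + (2.5)·(2.5) + (-0.5)·(-0.5)) / 5 = 31.5/5 = 6.3
  S[X,Y] = ((-0.5)·(-0.3333) + (-2.5)·(-0.3333) + (-2.5)·(-2.3333) + (3.5)·(2.6667) + (2.5)·(-2.3333) + (-0.5)·(2.6667)) / 5 = 9/5 = 1.8
  S[Y,Y] = ((-0.3333)·(-0.3333) + (-0.3333)·(-0.3333) + (-2.3333)·(-2.3333) + (2.6667)·(2.6667) + (-2.3333)·(-2.3333) + (2.6667)·(2.6667)) / 5 = 25.3333/5 = 5.0667
  S = [[6.3, 1.8],
 [1.8, 5.0667]].

Step 3 — invert S. det(S) = 6.3·5.0667 - (1.8)² = 28.68.
  S^{-1} = (1/det) · [[d, -b], [-b, a]] = [[0.1767, -0.0628],
 [-0.0628, 0.2197]].

Step 4 — quadratic form (x̄ - mu_0)^T · S^{-1} · (x̄ - mu_0):
  S^{-1} · (x̄ - mu_0) = (-0.3371, -0.2092),
  (x̄ - mu_0)^T · [...] = (-2.5)·(-0.3371) + (-1.6667)·(-0.2092) = 1.1913.

Step 5 — scale by n: T² = 6 · 1.1913 = 7.1478.

T² ≈ 7.1478


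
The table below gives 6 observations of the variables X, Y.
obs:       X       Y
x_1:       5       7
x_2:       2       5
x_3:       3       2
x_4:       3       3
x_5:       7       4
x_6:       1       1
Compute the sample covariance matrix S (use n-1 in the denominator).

Step 1 — column means:
  mean(X) = (5 + 2 + 3 + 3 + 7 + 1) / 6 = 21/6 = 3.5
  mean(Y) = (7 + 5 + 2 + 3 + 4 + 1) / 6 = 22/6 = 3.6667

Step 2 — sample covariance S[i,j] = (1/(n-1)) · Σ_k (x_{k,i} - mean_i) · (x_{k,j} - mean_j), with n-1 = 5.
  S[X,X] = ((1.5)·(1.5) + (-1.5)·(-1.5) + (-0.5)·(-0.5) + (-0.5)·(-0.5) + (3.5)·(3.5) + (-2.5)·(-2.5)) / 5 = 23.5/5 = 4.7
  S[X,Y] = ((1.5)·(3.3333) + (-1.5)·(1.3333) + (-0.5)·(-1.6667) + (-0.5)·(-0.6667) + (3.5)·(0.3333) + (-2.5)·(-2.6667)) / 5 = 12/5 = 2.4
  S[Y,Y] = ((3.3333)·(3.3333) + (1.3333)·(1.3333) + (-1.6667)·(-1.6667) + (-0.6667)·(-0.6667) + (0.3333)·(0.3333) + (-2.6667)·(-2.6667)) / 5 = 23.3333/5 = 4.6667

S is symmetric (S[j,i] = S[i,j]). Assembling:

S = [[4.7, 2.4],
 [2.4, 4.6667]]


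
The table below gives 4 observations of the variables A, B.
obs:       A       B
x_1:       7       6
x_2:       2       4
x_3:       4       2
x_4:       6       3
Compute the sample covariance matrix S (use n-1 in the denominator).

Step 1 — column means:
  mean(A) = (7 + 2 + 4 + 6) / 4 = 19/4 = 4.75
  mean(B) = (6 + 4 + 2 + 3) / 4 = 15/4 = 3.75

Step 2 — sample covariance S[i,j] = (1/(n-1)) · Σ_k (x_{k,i} - mean_i) · (x_{k,j} - mean_j), with n-1 = 3.
  S[A,A] = ((2.25)·(2.25) + (-2.75)·(-2.75) + (-0.75)·(-0.75) + (1.25)·(1.25)) / 3 = 14.75/3 = 4.9167
  S[A,B] = ((2.25)·(2.25) + (-2.75)·(0.25) + (-0.75)·(-1.75) + (1.25)·(-0.75)) / 3 = 4.75/3 = 1.5833
  S[B,B] = ((2.25)·(2.25) + (0.25)·(0.25) + (-1.75)·(-1.75) + (-0.75)·(-0.75)) / 3 = 8.75/3 = 2.9167

S is symmetric (S[j,i] = S[i,j]). Assembling:

S = [[4.9167, 1.5833],
 [1.5833, 2.9167]]


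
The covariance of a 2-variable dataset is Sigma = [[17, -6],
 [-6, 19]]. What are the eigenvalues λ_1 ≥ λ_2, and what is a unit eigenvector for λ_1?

Step 1 — characteristic polynomial of 2×2 Sigma:
  det(Sigma - λI) = λ² - trace · λ + det = 0.
  trace = 17 + 19 = 36, det = 17·19 - (-6)² = 287.
Step 2 — discriminant:
  Δ = trace² - 4·det = 1296 - 1148 = 148.
Step 3 — eigenvalues:
  λ = (trace ± √Δ)/2 = (36 ± 12.1655)/2,
  λ_1 = 24.0828,  λ_2 = 11.9172.

Step 4 — unit eigenvector for λ_1: solve (Sigma - λ_1 I)v = 0. First row:
  (17 - 24.0828)·v_x + (-6)·v_y = 0, i.e. (-7.0828)·v_x + (-6)·v_y = 0,
  so v ∝ (b, λ_1 - a) = (-6, 7.0828); multiply by -1 so the first entry is positive: u = (6, -7.0828).
  ||u|| = √((6)² + (-7.0828)²) = √(86.1655) ≈ 9.2825,
  v_1 = u/||u|| ≈ (0.6464, -0.763) (||v_1|| = 1).

λ_1 = 24.0828,  λ_2 = 11.9172;  v_1 ≈ (0.6464, -0.763)


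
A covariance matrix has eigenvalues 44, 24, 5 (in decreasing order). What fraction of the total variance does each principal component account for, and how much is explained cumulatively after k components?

Step 1 — total variance = trace(Sigma) = Σ λ_i = 44 + 24 + 5 = 73.

Step 2 — fraction explained by component i = λ_i / Σ λ:
  PC1: 44/73 = 0.6027
  PC2: 24/73 = 0.3288
  PC3: 5/73 = 0.0685

Step 3 — cumulative fraction after k components = (λ_1 + ... + λ_k) / Σ λ:
  k = 1: 44/73 = 0.6027
  k = 2: (44 + 24)/73 = 68/73 = 0.9315
  k = 3: (44 + 24 + 5)/73 = 73/73 = 1

Summary (fraction, with percent):

explained: PC1 0.6027 (60.27%), PC2 0.3288 (32.88%), PC3 0.0685 (6.85%);  cumulative: 0.6027, 0.9315, 1


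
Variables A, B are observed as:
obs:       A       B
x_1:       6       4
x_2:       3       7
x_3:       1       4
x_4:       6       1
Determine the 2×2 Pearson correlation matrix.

Step 1 — column means:
  mean(A) = (6 + 3 + 1 + 6) / 4 = 16/4 = 4
  mean(B) = (4 + 7 + 4 + 1) / 4 = 16/4 = 4

Step 2 — sample variances and covariances s[i,j] = (1/(n-1)) · Σ_k (x_{k,i} - mean_i) · (x_{k,j} - mean_j), with n-1 = 3:
  s[A,A] = ((2)·(2) + (-1)·(-1) + (-3)·(-3) + (2)·(2)) / 3 = 18/3 = 6
  s[A,B] = ((2)·(0) + (-1)·(3) + (-3)·(0) + (2)·(-3)) / 3 = -9/3 = -3
  s[B,B] = ((0)·(0) + (3)·(3) + (0)·(0) + (-3)·(-3)) / 3 = 18/3 = 6
  Sample standard deviations s_i = √(s[i,i]):
  s(A) = √(6) = 2.4495
  s(B) = √(6) = 2.4495

Step 3 — r_{ij} = s_{ij} / (s_i · s_j):
  r[A,A] = 1 (diagonal).
  r[A,B] = -3 / (2.4495 · 2.4495) = -3 / 6 = -0.5
  r[B,B] = 1 (diagonal).

R is symmetric with unit diagonal. Assembling:

R = [[1, -0.5],
 [-0.5, 1]]


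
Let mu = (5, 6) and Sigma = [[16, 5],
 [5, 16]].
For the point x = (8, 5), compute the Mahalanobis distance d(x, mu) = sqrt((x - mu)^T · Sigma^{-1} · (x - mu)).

Step 1 — centre the observation: (x - mu) = (3, -1).

Step 2 — invert Sigma. det(Sigma) = 16·16 - (5)² = 231.
  Sigma^{-1} = (1/det) · [[d, -b], [-b, a]] = [[0.0693, -0.0216],
 [-0.0216, 0.0693]].

Step 3 — form the quadratic (x - mu)^T · Sigma^{-1} · (x - mu):
  Sigma^{-1} · (x - mu) = (0.2294, -0.1342).
  (x - mu)^T · [Sigma^{-1} · (x - mu)] = (3)·(0.2294) + (-1)·(-0.1342) = 0.8225.

Step 4 — take square root: d = √(0.8225) ≈ 0.9069.

d(x, mu) = √(0.8225) ≈ 0.9069


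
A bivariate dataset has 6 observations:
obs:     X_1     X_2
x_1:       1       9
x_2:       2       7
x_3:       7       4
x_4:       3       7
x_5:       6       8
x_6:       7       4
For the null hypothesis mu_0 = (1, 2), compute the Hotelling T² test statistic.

Step 1 — sample mean vector:
  mean(X_1) = (1 + 2 + 7 + 3 + 6 + 7) / 6 = 26/6 = 4.3333
  mean(X_2) = (9 + 7 + 4 + 7 + 8 + 4) / 6 = 39/6 = 6.5
  x̄ = (4.3333, 6.5),  deviation x̄ - mu_0 = (4.3333, 6.5) - (1, 2) = (3.3333, 4.5).

Step 2 — sample covariance matrix, S[i,j] = (1/(n-1)) · Σ_k (x_{k,i} - mean_i) · (x_{k,j} - mean_j), divisor n-1 = 5:
  S[X_1,X_1] = ((-3.3333)·(-3.3333) + (-2.3333)·(-2.3333) + (2.6667)·(2.6667) + (-1.3333)·(-1.3333) + (1.6667)·(1.6667) + (2.6667)·(2.6667)) / 5 = 35.3333/5 = 7.0667
  S[X_1,X_2] = ((-3.3333)·(2.5) + (-2.3333)·(0.5) + (2.6667)·(-2.5) + (-1.3333)·(0.5) + (1.6667)·(1.5) + (2.6667)·(-2.5)) / 5 = -21/5 = -4.2
  S[X_2,X_2] = ((2.5)·(2.5) + (0.5)·(0.5) + (-2.5)·(-2.5) + (0.5)·(0.5) + (1.5)·(1.5) + (-2.5)·(-2.5)) / 5 = 21.5/5 = 4.3
  S = [[7.0667, -4.2],
 [-4.2, 4.3]].

Step 3 — invert S. det(S) = 7.0667·4.3 - (-4.2)² = 12.7467.
  S^{-1} = (1/det) · [[d, -b], [-b, a]] = [[0.3373, 0.3295],
 [0.3295, 0.5544]].

Step 4 — quadratic form (x̄ - mu_0)^T · S^{-1} · (x̄ - mu_0):
  S^{-1} · (x̄ - mu_0) = (2.6072, 3.5931),
  (x̄ - mu_0)^T · [...] = (3.3333)·(2.6072) + (4.5)·(3.5931) = 24.8597.

Step 5 — scale by n: T² = 6 · 24.8597 = 149.1579.

T² ≈ 149.1579


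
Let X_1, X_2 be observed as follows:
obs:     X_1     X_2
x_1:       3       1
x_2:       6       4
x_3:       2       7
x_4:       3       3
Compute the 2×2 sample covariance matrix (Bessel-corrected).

Step 1 — column means:
  mean(X_1) = (3 + 6 + 2 + 3) / 4 = 14/4 = 3.5
  mean(X_2) = (1 + 4 + 7 + 3) / 4 = 15/4 = 3.75

Step 2 — sample covariance S[i,j] = (1/(n-1)) · Σ_k (x_{k,i} - mean_i) · (x_{k,j} - mean_j), with n-1 = 3.
  S[X_1,X_1] = ((-0.5)·(-0.5) + (2.5)·(2.5) + (-1.5)·(-1.5) + (-0.5)·(-0.5)) / 3 = 9/3 = 3
  S[X_1,X_2] = ((-0.5)·(-2.75) + (2.5)·(0.25) + (-1.5)·(3.25) + (-0.5)·(-0.75)) / 3 = -2.5/3 = -0.8333
  S[X_2,X_2] = ((-2.75)·(-2.75) + (0.25)·(0.25) + (3.25)·(3.25) + (-0.75)·(-0.75)) / 3 = 18.75/3 = 6.25

S is symmetric (S[j,i] = S[i,j]). Assembling:

S = [[3, -0.8333],
 [-0.8333, 6.25]]


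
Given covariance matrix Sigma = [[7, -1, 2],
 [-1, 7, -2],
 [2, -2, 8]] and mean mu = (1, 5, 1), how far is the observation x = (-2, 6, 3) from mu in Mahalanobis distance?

Step 1 — centre the observation: (x - mu) = (-3, 1, 2).

Step 2 — invert Sigma (cofactor / det for 3×3, or solve directly):
  Sigma^{-1} = [[0.1548, 0.0119, -0.0357],
 [0.0119, 0.1548, 0.0357],
 [-0.0357, 0.0357, 0.1429]].

Step 3 — form the quadratic (x - mu)^T · Sigma^{-1} · (x - mu):
  Sigma^{-1} · (x - mu) = (-0.5238, 0.1905, 0.4286).
  (x - mu)^T · [Sigma^{-1} · (x - mu)] = (-3)·(-0.5238) + (1)·(0.1905) + (2)·(0.4286) = 2.619.

Step 4 — take square root: d = √(2.619) ≈ 1.6183.

d(x, mu) = √(2.619) ≈ 1.6183


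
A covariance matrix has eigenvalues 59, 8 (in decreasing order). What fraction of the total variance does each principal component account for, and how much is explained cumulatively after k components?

Step 1 — total variance = trace(Sigma) = Σ λ_i = 59 + 8 = 67.

Step 2 — fraction explained by component i = λ_i / Σ λ:
  PC1: 59/67 = 0.8806
  PC2: 8/67 = 0.1194

Step 3 — cumulative fraction after k components = (λ_1 + ... + λ_k) / Σ λ:
  k = 1: 59/67 = 0.8806
  k = 2: (59 + 8)/67 = 67/67 = 1

Summary (fraction, with percent):

explained: PC1 0.8806 (88.06%), PC2 0.1194 (11.94%);  cumulative: 0.8806, 1
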